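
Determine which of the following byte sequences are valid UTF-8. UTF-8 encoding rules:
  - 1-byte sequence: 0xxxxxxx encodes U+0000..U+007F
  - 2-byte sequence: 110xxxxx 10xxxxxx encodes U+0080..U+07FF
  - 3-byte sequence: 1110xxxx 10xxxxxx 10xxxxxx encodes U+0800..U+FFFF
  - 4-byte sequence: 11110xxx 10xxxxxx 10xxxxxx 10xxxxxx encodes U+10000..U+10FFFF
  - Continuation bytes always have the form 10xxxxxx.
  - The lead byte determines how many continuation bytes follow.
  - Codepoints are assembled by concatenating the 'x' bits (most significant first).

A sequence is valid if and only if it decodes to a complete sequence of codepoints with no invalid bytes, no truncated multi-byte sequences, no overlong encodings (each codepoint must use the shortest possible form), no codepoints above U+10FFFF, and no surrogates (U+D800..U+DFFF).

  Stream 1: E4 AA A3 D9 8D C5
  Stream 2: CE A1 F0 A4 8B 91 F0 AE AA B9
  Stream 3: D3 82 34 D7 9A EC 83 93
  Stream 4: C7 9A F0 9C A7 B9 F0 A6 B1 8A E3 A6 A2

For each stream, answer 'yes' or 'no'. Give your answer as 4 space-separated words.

Answer: no yes yes yes

Derivation:
Stream 1: error at byte offset 6. INVALID
Stream 2: decodes cleanly. VALID
Stream 3: decodes cleanly. VALID
Stream 4: decodes cleanly. VALID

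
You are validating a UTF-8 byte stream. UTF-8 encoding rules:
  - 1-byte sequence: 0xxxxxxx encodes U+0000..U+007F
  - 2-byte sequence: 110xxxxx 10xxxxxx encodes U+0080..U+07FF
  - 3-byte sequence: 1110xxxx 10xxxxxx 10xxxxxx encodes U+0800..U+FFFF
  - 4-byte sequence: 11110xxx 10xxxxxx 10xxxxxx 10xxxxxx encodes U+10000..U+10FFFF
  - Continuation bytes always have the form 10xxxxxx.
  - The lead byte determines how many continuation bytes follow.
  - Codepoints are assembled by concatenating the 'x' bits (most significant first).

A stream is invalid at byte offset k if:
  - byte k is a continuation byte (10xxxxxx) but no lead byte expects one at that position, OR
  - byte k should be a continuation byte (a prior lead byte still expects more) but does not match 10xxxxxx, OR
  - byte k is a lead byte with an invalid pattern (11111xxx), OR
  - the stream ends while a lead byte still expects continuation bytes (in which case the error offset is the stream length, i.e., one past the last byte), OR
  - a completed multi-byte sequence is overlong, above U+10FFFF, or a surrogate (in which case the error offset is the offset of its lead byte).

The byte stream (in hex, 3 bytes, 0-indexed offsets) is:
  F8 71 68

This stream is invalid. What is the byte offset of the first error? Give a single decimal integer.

Byte[0]=F8: INVALID lead byte (not 0xxx/110x/1110/11110)

Answer: 0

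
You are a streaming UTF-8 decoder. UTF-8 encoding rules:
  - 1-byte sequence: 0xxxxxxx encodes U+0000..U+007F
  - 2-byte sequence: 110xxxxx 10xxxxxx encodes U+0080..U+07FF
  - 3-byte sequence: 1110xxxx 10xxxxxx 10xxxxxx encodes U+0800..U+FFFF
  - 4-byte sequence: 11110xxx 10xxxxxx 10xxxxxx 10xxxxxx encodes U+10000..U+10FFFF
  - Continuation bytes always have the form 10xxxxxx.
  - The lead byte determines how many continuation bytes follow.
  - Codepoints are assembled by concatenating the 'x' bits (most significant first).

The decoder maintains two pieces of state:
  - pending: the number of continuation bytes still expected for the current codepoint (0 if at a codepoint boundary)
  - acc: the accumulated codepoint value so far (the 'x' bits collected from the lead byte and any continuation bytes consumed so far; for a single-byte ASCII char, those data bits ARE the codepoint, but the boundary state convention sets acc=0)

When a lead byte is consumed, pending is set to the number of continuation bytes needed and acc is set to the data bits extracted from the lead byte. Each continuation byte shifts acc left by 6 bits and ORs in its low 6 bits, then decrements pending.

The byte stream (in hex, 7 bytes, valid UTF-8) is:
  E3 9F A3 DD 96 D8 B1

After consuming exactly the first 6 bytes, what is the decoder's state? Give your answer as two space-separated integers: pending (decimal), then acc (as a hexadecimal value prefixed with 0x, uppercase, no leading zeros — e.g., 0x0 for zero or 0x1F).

Byte[0]=E3: 3-byte lead. pending=2, acc=0x3
Byte[1]=9F: continuation. acc=(acc<<6)|0x1F=0xDF, pending=1
Byte[2]=A3: continuation. acc=(acc<<6)|0x23=0x37E3, pending=0
Byte[3]=DD: 2-byte lead. pending=1, acc=0x1D
Byte[4]=96: continuation. acc=(acc<<6)|0x16=0x756, pending=0
Byte[5]=D8: 2-byte lead. pending=1, acc=0x18

Answer: 1 0x18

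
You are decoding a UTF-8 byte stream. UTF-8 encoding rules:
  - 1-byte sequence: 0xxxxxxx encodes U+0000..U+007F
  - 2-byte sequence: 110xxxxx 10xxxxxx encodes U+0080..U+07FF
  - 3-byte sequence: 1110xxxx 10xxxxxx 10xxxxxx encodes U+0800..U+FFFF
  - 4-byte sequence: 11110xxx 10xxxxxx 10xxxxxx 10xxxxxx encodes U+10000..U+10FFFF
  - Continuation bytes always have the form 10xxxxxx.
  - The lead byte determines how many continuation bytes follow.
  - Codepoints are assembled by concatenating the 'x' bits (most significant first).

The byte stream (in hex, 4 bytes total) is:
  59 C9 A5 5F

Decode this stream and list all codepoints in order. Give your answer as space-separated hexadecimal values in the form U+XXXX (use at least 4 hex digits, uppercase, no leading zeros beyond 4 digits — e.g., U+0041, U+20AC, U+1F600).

Byte[0]=59: 1-byte ASCII. cp=U+0059
Byte[1]=C9: 2-byte lead, need 1 cont bytes. acc=0x9
Byte[2]=A5: continuation. acc=(acc<<6)|0x25=0x265
Completed: cp=U+0265 (starts at byte 1)
Byte[3]=5F: 1-byte ASCII. cp=U+005F

Answer: U+0059 U+0265 U+005F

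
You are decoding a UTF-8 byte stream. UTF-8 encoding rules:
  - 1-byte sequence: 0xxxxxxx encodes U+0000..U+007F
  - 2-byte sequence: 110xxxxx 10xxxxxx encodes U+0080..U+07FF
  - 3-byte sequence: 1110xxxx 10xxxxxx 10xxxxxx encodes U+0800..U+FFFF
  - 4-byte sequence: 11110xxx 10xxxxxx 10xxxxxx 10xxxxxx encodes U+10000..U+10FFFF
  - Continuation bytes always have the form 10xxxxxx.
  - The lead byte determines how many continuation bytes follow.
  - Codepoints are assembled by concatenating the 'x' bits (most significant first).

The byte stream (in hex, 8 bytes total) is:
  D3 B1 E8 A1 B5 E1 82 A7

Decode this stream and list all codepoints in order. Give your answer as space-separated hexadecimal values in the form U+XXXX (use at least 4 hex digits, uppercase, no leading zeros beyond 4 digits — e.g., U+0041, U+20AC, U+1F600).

Byte[0]=D3: 2-byte lead, need 1 cont bytes. acc=0x13
Byte[1]=B1: continuation. acc=(acc<<6)|0x31=0x4F1
Completed: cp=U+04F1 (starts at byte 0)
Byte[2]=E8: 3-byte lead, need 2 cont bytes. acc=0x8
Byte[3]=A1: continuation. acc=(acc<<6)|0x21=0x221
Byte[4]=B5: continuation. acc=(acc<<6)|0x35=0x8875
Completed: cp=U+8875 (starts at byte 2)
Byte[5]=E1: 3-byte lead, need 2 cont bytes. acc=0x1
Byte[6]=82: continuation. acc=(acc<<6)|0x02=0x42
Byte[7]=A7: continuation. acc=(acc<<6)|0x27=0x10A7
Completed: cp=U+10A7 (starts at byte 5)

Answer: U+04F1 U+8875 U+10A7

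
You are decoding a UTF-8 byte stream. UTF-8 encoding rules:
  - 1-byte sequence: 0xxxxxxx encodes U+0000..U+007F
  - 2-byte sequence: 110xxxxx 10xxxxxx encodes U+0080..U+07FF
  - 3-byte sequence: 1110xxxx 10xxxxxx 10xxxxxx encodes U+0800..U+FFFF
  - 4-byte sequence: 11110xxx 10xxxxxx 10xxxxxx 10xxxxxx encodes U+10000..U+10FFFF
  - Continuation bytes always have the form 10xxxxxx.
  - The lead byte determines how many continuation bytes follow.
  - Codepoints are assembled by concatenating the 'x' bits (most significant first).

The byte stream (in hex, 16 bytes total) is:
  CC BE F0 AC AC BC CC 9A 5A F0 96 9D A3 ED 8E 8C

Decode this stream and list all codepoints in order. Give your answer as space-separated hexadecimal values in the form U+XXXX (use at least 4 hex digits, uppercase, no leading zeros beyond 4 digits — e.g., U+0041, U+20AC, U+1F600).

Answer: U+033E U+2CB3C U+031A U+005A U+16763 U+D38C

Derivation:
Byte[0]=CC: 2-byte lead, need 1 cont bytes. acc=0xC
Byte[1]=BE: continuation. acc=(acc<<6)|0x3E=0x33E
Completed: cp=U+033E (starts at byte 0)
Byte[2]=F0: 4-byte lead, need 3 cont bytes. acc=0x0
Byte[3]=AC: continuation. acc=(acc<<6)|0x2C=0x2C
Byte[4]=AC: continuation. acc=(acc<<6)|0x2C=0xB2C
Byte[5]=BC: continuation. acc=(acc<<6)|0x3C=0x2CB3C
Completed: cp=U+2CB3C (starts at byte 2)
Byte[6]=CC: 2-byte lead, need 1 cont bytes. acc=0xC
Byte[7]=9A: continuation. acc=(acc<<6)|0x1A=0x31A
Completed: cp=U+031A (starts at byte 6)
Byte[8]=5A: 1-byte ASCII. cp=U+005A
Byte[9]=F0: 4-byte lead, need 3 cont bytes. acc=0x0
Byte[10]=96: continuation. acc=(acc<<6)|0x16=0x16
Byte[11]=9D: continuation. acc=(acc<<6)|0x1D=0x59D
Byte[12]=A3: continuation. acc=(acc<<6)|0x23=0x16763
Completed: cp=U+16763 (starts at byte 9)
Byte[13]=ED: 3-byte lead, need 2 cont bytes. acc=0xD
Byte[14]=8E: continuation. acc=(acc<<6)|0x0E=0x34E
Byte[15]=8C: continuation. acc=(acc<<6)|0x0C=0xD38C
Completed: cp=U+D38C (starts at byte 13)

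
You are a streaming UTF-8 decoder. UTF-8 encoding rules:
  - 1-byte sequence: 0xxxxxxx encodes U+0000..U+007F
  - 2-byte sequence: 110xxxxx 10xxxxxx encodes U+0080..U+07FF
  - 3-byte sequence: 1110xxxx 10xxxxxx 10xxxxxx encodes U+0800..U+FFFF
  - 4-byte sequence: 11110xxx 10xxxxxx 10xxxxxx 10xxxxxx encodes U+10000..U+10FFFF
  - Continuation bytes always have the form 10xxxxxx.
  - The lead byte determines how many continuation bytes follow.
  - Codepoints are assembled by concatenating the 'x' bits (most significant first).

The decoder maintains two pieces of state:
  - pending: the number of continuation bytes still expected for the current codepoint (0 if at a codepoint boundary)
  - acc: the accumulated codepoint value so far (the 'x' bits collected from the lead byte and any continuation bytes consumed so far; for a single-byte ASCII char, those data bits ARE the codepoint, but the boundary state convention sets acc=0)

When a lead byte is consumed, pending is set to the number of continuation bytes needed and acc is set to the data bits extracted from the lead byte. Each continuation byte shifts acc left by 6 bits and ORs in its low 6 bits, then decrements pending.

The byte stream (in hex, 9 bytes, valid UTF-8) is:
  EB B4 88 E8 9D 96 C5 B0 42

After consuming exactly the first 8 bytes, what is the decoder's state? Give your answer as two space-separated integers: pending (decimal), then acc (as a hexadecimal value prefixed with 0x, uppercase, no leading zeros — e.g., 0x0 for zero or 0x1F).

Answer: 0 0x170

Derivation:
Byte[0]=EB: 3-byte lead. pending=2, acc=0xB
Byte[1]=B4: continuation. acc=(acc<<6)|0x34=0x2F4, pending=1
Byte[2]=88: continuation. acc=(acc<<6)|0x08=0xBD08, pending=0
Byte[3]=E8: 3-byte lead. pending=2, acc=0x8
Byte[4]=9D: continuation. acc=(acc<<6)|0x1D=0x21D, pending=1
Byte[5]=96: continuation. acc=(acc<<6)|0x16=0x8756, pending=0
Byte[6]=C5: 2-byte lead. pending=1, acc=0x5
Byte[7]=B0: continuation. acc=(acc<<6)|0x30=0x170, pending=0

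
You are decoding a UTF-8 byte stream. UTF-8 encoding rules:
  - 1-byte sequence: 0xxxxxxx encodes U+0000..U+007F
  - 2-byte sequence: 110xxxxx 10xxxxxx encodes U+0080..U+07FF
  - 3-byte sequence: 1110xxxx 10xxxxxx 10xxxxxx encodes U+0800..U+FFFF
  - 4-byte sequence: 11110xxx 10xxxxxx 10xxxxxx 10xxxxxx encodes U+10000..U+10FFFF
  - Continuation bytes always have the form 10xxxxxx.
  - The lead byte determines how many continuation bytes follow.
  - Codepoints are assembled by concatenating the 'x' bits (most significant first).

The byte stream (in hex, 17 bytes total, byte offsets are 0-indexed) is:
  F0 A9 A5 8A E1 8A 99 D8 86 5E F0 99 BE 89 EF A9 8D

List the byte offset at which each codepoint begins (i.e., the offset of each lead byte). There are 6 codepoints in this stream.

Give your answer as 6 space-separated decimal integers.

Byte[0]=F0: 4-byte lead, need 3 cont bytes. acc=0x0
Byte[1]=A9: continuation. acc=(acc<<6)|0x29=0x29
Byte[2]=A5: continuation. acc=(acc<<6)|0x25=0xA65
Byte[3]=8A: continuation. acc=(acc<<6)|0x0A=0x2994A
Completed: cp=U+2994A (starts at byte 0)
Byte[4]=E1: 3-byte lead, need 2 cont bytes. acc=0x1
Byte[5]=8A: continuation. acc=(acc<<6)|0x0A=0x4A
Byte[6]=99: continuation. acc=(acc<<6)|0x19=0x1299
Completed: cp=U+1299 (starts at byte 4)
Byte[7]=D8: 2-byte lead, need 1 cont bytes. acc=0x18
Byte[8]=86: continuation. acc=(acc<<6)|0x06=0x606
Completed: cp=U+0606 (starts at byte 7)
Byte[9]=5E: 1-byte ASCII. cp=U+005E
Byte[10]=F0: 4-byte lead, need 3 cont bytes. acc=0x0
Byte[11]=99: continuation. acc=(acc<<6)|0x19=0x19
Byte[12]=BE: continuation. acc=(acc<<6)|0x3E=0x67E
Byte[13]=89: continuation. acc=(acc<<6)|0x09=0x19F89
Completed: cp=U+19F89 (starts at byte 10)
Byte[14]=EF: 3-byte lead, need 2 cont bytes. acc=0xF
Byte[15]=A9: continuation. acc=(acc<<6)|0x29=0x3E9
Byte[16]=8D: continuation. acc=(acc<<6)|0x0D=0xFA4D
Completed: cp=U+FA4D (starts at byte 14)

Answer: 0 4 7 9 10 14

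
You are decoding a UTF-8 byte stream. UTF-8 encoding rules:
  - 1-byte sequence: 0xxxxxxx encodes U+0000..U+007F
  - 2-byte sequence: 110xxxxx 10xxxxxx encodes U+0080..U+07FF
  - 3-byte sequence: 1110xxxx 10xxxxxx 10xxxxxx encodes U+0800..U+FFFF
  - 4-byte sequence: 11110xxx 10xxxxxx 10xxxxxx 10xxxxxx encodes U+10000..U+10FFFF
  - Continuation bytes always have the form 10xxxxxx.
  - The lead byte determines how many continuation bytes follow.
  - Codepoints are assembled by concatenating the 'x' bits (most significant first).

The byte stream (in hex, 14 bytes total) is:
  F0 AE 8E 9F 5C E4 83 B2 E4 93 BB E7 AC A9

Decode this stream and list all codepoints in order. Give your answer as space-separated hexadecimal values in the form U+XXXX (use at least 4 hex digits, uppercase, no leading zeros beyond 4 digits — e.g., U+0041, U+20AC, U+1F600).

Byte[0]=F0: 4-byte lead, need 3 cont bytes. acc=0x0
Byte[1]=AE: continuation. acc=(acc<<6)|0x2E=0x2E
Byte[2]=8E: continuation. acc=(acc<<6)|0x0E=0xB8E
Byte[3]=9F: continuation. acc=(acc<<6)|0x1F=0x2E39F
Completed: cp=U+2E39F (starts at byte 0)
Byte[4]=5C: 1-byte ASCII. cp=U+005C
Byte[5]=E4: 3-byte lead, need 2 cont bytes. acc=0x4
Byte[6]=83: continuation. acc=(acc<<6)|0x03=0x103
Byte[7]=B2: continuation. acc=(acc<<6)|0x32=0x40F2
Completed: cp=U+40F2 (starts at byte 5)
Byte[8]=E4: 3-byte lead, need 2 cont bytes. acc=0x4
Byte[9]=93: continuation. acc=(acc<<6)|0x13=0x113
Byte[10]=BB: continuation. acc=(acc<<6)|0x3B=0x44FB
Completed: cp=U+44FB (starts at byte 8)
Byte[11]=E7: 3-byte lead, need 2 cont bytes. acc=0x7
Byte[12]=AC: continuation. acc=(acc<<6)|0x2C=0x1EC
Byte[13]=A9: continuation. acc=(acc<<6)|0x29=0x7B29
Completed: cp=U+7B29 (starts at byte 11)

Answer: U+2E39F U+005C U+40F2 U+44FB U+7B29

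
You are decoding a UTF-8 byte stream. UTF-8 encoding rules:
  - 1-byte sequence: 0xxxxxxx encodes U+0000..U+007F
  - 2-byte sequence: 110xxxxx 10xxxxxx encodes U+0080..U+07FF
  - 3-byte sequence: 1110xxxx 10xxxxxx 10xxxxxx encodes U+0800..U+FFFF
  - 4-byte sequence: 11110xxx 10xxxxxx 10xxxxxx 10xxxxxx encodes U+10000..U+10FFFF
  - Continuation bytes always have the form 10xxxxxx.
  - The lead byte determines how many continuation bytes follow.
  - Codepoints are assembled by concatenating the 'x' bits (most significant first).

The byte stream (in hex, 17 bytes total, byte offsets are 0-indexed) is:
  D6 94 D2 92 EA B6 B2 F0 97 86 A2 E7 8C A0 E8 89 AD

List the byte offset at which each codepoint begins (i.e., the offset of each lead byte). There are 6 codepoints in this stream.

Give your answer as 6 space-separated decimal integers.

Byte[0]=D6: 2-byte lead, need 1 cont bytes. acc=0x16
Byte[1]=94: continuation. acc=(acc<<6)|0x14=0x594
Completed: cp=U+0594 (starts at byte 0)
Byte[2]=D2: 2-byte lead, need 1 cont bytes. acc=0x12
Byte[3]=92: continuation. acc=(acc<<6)|0x12=0x492
Completed: cp=U+0492 (starts at byte 2)
Byte[4]=EA: 3-byte lead, need 2 cont bytes. acc=0xA
Byte[5]=B6: continuation. acc=(acc<<6)|0x36=0x2B6
Byte[6]=B2: continuation. acc=(acc<<6)|0x32=0xADB2
Completed: cp=U+ADB2 (starts at byte 4)
Byte[7]=F0: 4-byte lead, need 3 cont bytes. acc=0x0
Byte[8]=97: continuation. acc=(acc<<6)|0x17=0x17
Byte[9]=86: continuation. acc=(acc<<6)|0x06=0x5C6
Byte[10]=A2: continuation. acc=(acc<<6)|0x22=0x171A2
Completed: cp=U+171A2 (starts at byte 7)
Byte[11]=E7: 3-byte lead, need 2 cont bytes. acc=0x7
Byte[12]=8C: continuation. acc=(acc<<6)|0x0C=0x1CC
Byte[13]=A0: continuation. acc=(acc<<6)|0x20=0x7320
Completed: cp=U+7320 (starts at byte 11)
Byte[14]=E8: 3-byte lead, need 2 cont bytes. acc=0x8
Byte[15]=89: continuation. acc=(acc<<6)|0x09=0x209
Byte[16]=AD: continuation. acc=(acc<<6)|0x2D=0x826D
Completed: cp=U+826D (starts at byte 14)

Answer: 0 2 4 7 11 14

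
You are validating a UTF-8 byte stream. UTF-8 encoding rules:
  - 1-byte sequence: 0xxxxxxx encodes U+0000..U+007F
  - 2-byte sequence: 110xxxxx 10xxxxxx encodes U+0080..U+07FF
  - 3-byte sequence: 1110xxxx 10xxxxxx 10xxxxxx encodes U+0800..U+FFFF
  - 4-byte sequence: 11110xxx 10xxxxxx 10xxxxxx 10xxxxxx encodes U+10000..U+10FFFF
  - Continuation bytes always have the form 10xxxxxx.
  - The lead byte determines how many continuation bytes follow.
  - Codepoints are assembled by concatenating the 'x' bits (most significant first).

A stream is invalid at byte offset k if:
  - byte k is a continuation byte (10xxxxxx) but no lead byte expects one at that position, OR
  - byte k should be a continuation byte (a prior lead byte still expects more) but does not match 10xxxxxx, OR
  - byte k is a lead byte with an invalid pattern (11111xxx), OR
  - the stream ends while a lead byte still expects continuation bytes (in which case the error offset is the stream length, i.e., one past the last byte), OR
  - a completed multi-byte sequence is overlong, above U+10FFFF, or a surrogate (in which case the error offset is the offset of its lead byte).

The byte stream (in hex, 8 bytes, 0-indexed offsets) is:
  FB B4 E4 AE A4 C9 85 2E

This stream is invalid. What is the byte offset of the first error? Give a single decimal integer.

Byte[0]=FB: INVALID lead byte (not 0xxx/110x/1110/11110)

Answer: 0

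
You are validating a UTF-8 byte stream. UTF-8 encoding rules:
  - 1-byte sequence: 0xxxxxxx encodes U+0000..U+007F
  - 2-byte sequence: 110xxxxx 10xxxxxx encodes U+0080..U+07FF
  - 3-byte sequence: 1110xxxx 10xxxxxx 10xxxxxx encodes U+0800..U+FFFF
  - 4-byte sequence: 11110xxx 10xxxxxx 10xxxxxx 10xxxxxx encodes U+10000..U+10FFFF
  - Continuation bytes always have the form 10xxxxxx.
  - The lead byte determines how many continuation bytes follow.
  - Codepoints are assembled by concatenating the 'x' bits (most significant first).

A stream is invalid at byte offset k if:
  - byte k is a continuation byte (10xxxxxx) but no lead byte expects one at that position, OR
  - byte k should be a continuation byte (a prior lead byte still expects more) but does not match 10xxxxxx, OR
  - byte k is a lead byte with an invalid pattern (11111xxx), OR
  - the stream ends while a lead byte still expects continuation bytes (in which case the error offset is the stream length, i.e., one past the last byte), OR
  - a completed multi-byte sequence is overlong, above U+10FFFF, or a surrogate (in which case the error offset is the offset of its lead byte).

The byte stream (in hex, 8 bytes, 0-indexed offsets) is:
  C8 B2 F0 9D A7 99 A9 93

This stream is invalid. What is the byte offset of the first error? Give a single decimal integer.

Answer: 6

Derivation:
Byte[0]=C8: 2-byte lead, need 1 cont bytes. acc=0x8
Byte[1]=B2: continuation. acc=(acc<<6)|0x32=0x232
Completed: cp=U+0232 (starts at byte 0)
Byte[2]=F0: 4-byte lead, need 3 cont bytes. acc=0x0
Byte[3]=9D: continuation. acc=(acc<<6)|0x1D=0x1D
Byte[4]=A7: continuation. acc=(acc<<6)|0x27=0x767
Byte[5]=99: continuation. acc=(acc<<6)|0x19=0x1D9D9
Completed: cp=U+1D9D9 (starts at byte 2)
Byte[6]=A9: INVALID lead byte (not 0xxx/110x/1110/11110)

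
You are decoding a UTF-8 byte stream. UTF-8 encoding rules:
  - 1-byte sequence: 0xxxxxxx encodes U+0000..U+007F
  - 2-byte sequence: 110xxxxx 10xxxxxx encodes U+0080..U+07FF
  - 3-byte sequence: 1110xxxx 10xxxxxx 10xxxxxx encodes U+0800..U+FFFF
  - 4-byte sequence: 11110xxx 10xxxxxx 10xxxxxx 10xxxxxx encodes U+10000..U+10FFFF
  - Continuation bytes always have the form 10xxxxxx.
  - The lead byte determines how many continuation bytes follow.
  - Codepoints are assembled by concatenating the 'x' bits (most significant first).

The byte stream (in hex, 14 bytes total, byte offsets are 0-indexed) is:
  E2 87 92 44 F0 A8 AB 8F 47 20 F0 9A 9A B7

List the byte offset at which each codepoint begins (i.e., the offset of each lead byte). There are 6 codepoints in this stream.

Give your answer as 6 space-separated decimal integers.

Byte[0]=E2: 3-byte lead, need 2 cont bytes. acc=0x2
Byte[1]=87: continuation. acc=(acc<<6)|0x07=0x87
Byte[2]=92: continuation. acc=(acc<<6)|0x12=0x21D2
Completed: cp=U+21D2 (starts at byte 0)
Byte[3]=44: 1-byte ASCII. cp=U+0044
Byte[4]=F0: 4-byte lead, need 3 cont bytes. acc=0x0
Byte[5]=A8: continuation. acc=(acc<<6)|0x28=0x28
Byte[6]=AB: continuation. acc=(acc<<6)|0x2B=0xA2B
Byte[7]=8F: continuation. acc=(acc<<6)|0x0F=0x28ACF
Completed: cp=U+28ACF (starts at byte 4)
Byte[8]=47: 1-byte ASCII. cp=U+0047
Byte[9]=20: 1-byte ASCII. cp=U+0020
Byte[10]=F0: 4-byte lead, need 3 cont bytes. acc=0x0
Byte[11]=9A: continuation. acc=(acc<<6)|0x1A=0x1A
Byte[12]=9A: continuation. acc=(acc<<6)|0x1A=0x69A
Byte[13]=B7: continuation. acc=(acc<<6)|0x37=0x1A6B7
Completed: cp=U+1A6B7 (starts at byte 10)

Answer: 0 3 4 8 9 10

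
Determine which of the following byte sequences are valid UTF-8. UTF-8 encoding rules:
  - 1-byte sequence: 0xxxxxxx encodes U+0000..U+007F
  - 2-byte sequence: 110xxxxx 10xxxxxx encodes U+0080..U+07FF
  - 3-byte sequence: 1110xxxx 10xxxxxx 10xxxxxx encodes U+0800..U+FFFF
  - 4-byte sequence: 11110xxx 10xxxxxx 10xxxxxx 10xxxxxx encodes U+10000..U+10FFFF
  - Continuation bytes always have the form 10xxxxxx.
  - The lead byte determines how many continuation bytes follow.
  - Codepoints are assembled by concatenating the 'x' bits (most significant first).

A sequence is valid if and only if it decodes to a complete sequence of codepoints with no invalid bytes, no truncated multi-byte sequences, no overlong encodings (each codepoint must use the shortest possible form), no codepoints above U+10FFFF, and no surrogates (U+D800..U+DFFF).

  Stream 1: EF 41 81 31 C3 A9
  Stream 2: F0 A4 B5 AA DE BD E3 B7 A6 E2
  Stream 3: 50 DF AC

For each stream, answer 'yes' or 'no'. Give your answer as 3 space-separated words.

Answer: no no yes

Derivation:
Stream 1: error at byte offset 1. INVALID
Stream 2: error at byte offset 10. INVALID
Stream 3: decodes cleanly. VALID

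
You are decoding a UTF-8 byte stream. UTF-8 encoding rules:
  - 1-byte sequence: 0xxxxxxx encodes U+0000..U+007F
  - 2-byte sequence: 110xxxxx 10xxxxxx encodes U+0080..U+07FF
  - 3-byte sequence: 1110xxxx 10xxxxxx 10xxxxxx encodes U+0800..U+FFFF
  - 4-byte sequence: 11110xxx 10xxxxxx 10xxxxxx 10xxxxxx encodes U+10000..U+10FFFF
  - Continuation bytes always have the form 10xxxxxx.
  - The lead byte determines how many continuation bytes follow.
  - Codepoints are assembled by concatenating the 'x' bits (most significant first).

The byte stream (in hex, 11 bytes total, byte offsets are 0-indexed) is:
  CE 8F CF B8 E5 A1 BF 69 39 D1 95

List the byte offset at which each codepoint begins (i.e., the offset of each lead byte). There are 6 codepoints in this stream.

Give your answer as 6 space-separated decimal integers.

Answer: 0 2 4 7 8 9

Derivation:
Byte[0]=CE: 2-byte lead, need 1 cont bytes. acc=0xE
Byte[1]=8F: continuation. acc=(acc<<6)|0x0F=0x38F
Completed: cp=U+038F (starts at byte 0)
Byte[2]=CF: 2-byte lead, need 1 cont bytes. acc=0xF
Byte[3]=B8: continuation. acc=(acc<<6)|0x38=0x3F8
Completed: cp=U+03F8 (starts at byte 2)
Byte[4]=E5: 3-byte lead, need 2 cont bytes. acc=0x5
Byte[5]=A1: continuation. acc=(acc<<6)|0x21=0x161
Byte[6]=BF: continuation. acc=(acc<<6)|0x3F=0x587F
Completed: cp=U+587F (starts at byte 4)
Byte[7]=69: 1-byte ASCII. cp=U+0069
Byte[8]=39: 1-byte ASCII. cp=U+0039
Byte[9]=D1: 2-byte lead, need 1 cont bytes. acc=0x11
Byte[10]=95: continuation. acc=(acc<<6)|0x15=0x455
Completed: cp=U+0455 (starts at byte 9)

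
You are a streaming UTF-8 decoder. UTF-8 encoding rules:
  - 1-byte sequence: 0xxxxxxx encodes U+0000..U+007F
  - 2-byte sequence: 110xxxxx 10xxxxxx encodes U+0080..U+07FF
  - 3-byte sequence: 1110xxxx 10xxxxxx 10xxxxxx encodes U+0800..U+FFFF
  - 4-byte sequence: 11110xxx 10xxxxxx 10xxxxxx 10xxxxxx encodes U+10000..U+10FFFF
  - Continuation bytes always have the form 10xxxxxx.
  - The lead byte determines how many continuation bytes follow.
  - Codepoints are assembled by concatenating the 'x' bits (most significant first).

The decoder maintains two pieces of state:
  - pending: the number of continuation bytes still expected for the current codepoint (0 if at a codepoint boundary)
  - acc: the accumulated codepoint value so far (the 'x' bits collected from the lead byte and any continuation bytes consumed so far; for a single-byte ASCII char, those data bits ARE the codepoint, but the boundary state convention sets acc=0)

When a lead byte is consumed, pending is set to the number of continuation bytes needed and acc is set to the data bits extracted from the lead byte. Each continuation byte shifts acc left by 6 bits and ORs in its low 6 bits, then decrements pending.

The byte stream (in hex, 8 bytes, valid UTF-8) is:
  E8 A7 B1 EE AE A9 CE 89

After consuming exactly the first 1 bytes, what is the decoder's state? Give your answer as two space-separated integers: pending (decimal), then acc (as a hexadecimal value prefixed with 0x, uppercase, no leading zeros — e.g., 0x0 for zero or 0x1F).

Byte[0]=E8: 3-byte lead. pending=2, acc=0x8

Answer: 2 0x8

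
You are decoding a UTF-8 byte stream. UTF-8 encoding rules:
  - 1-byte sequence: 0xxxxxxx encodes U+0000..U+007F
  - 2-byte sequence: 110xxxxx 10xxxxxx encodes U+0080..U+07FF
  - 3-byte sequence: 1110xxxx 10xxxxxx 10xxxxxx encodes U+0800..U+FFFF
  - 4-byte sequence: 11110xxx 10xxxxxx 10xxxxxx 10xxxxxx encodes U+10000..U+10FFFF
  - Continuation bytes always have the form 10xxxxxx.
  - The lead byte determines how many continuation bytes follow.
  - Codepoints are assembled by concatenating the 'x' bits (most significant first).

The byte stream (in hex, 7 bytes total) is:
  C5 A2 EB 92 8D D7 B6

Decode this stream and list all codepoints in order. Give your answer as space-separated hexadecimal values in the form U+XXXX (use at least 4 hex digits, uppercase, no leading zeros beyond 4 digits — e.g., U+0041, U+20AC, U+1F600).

Byte[0]=C5: 2-byte lead, need 1 cont bytes. acc=0x5
Byte[1]=A2: continuation. acc=(acc<<6)|0x22=0x162
Completed: cp=U+0162 (starts at byte 0)
Byte[2]=EB: 3-byte lead, need 2 cont bytes. acc=0xB
Byte[3]=92: continuation. acc=(acc<<6)|0x12=0x2D2
Byte[4]=8D: continuation. acc=(acc<<6)|0x0D=0xB48D
Completed: cp=U+B48D (starts at byte 2)
Byte[5]=D7: 2-byte lead, need 1 cont bytes. acc=0x17
Byte[6]=B6: continuation. acc=(acc<<6)|0x36=0x5F6
Completed: cp=U+05F6 (starts at byte 5)

Answer: U+0162 U+B48D U+05F6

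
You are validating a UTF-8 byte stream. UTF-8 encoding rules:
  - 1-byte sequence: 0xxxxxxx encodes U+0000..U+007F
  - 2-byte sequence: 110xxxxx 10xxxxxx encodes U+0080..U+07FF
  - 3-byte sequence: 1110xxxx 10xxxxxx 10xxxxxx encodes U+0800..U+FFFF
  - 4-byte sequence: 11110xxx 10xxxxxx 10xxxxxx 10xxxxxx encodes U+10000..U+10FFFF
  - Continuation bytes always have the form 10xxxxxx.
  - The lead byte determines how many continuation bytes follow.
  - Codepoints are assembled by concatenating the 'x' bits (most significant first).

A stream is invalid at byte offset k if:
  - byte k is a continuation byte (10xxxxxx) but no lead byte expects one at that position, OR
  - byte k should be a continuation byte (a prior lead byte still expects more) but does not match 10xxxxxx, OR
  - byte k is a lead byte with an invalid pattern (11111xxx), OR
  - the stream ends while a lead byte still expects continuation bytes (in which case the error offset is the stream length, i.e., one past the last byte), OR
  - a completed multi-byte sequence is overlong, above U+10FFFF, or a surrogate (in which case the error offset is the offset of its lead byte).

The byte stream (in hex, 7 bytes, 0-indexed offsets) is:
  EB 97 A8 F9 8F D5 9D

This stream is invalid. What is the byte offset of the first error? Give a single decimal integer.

Byte[0]=EB: 3-byte lead, need 2 cont bytes. acc=0xB
Byte[1]=97: continuation. acc=(acc<<6)|0x17=0x2D7
Byte[2]=A8: continuation. acc=(acc<<6)|0x28=0xB5E8
Completed: cp=U+B5E8 (starts at byte 0)
Byte[3]=F9: INVALID lead byte (not 0xxx/110x/1110/11110)

Answer: 3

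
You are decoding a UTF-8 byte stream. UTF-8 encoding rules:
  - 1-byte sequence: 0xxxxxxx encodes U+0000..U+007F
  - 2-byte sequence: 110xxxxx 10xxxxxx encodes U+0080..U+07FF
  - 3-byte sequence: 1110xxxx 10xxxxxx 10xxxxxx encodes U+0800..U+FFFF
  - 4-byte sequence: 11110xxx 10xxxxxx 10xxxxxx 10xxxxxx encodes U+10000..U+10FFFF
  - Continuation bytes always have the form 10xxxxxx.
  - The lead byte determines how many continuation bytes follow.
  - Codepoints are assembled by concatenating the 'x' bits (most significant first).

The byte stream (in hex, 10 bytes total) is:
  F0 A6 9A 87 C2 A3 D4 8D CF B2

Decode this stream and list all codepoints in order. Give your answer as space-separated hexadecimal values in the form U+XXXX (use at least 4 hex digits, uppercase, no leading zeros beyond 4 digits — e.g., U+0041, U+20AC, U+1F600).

Byte[0]=F0: 4-byte lead, need 3 cont bytes. acc=0x0
Byte[1]=A6: continuation. acc=(acc<<6)|0x26=0x26
Byte[2]=9A: continuation. acc=(acc<<6)|0x1A=0x99A
Byte[3]=87: continuation. acc=(acc<<6)|0x07=0x26687
Completed: cp=U+26687 (starts at byte 0)
Byte[4]=C2: 2-byte lead, need 1 cont bytes. acc=0x2
Byte[5]=A3: continuation. acc=(acc<<6)|0x23=0xA3
Completed: cp=U+00A3 (starts at byte 4)
Byte[6]=D4: 2-byte lead, need 1 cont bytes. acc=0x14
Byte[7]=8D: continuation. acc=(acc<<6)|0x0D=0x50D
Completed: cp=U+050D (starts at byte 6)
Byte[8]=CF: 2-byte lead, need 1 cont bytes. acc=0xF
Byte[9]=B2: continuation. acc=(acc<<6)|0x32=0x3F2
Completed: cp=U+03F2 (starts at byte 8)

Answer: U+26687 U+00A3 U+050D U+03F2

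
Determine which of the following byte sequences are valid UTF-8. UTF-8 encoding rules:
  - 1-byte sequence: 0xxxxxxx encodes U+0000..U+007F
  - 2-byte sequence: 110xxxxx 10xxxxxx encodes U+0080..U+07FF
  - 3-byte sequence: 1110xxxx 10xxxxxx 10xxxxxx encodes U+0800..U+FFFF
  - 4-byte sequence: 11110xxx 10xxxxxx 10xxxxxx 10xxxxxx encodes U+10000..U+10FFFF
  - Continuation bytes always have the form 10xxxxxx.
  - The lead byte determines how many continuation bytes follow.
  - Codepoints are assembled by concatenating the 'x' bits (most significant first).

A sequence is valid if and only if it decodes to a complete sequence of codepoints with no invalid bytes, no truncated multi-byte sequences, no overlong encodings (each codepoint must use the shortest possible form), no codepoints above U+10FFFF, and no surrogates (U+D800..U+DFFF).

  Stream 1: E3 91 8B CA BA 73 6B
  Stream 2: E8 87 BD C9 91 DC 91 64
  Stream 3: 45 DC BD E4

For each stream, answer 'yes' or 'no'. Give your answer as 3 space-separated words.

Stream 1: decodes cleanly. VALID
Stream 2: decodes cleanly. VALID
Stream 3: error at byte offset 4. INVALID

Answer: yes yes no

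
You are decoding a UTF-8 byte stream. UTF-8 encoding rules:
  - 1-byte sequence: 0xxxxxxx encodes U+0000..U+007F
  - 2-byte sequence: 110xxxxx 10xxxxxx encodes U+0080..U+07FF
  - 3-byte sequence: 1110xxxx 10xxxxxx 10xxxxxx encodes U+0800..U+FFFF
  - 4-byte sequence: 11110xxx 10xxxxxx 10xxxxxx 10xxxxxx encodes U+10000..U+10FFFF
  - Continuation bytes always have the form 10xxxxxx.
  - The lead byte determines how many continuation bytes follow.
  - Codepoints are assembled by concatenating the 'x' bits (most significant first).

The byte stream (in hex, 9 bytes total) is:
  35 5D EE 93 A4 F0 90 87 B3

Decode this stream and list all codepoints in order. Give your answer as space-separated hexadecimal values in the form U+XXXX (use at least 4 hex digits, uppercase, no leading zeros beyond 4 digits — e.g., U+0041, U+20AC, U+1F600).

Answer: U+0035 U+005D U+E4E4 U+101F3

Derivation:
Byte[0]=35: 1-byte ASCII. cp=U+0035
Byte[1]=5D: 1-byte ASCII. cp=U+005D
Byte[2]=EE: 3-byte lead, need 2 cont bytes. acc=0xE
Byte[3]=93: continuation. acc=(acc<<6)|0x13=0x393
Byte[4]=A4: continuation. acc=(acc<<6)|0x24=0xE4E4
Completed: cp=U+E4E4 (starts at byte 2)
Byte[5]=F0: 4-byte lead, need 3 cont bytes. acc=0x0
Byte[6]=90: continuation. acc=(acc<<6)|0x10=0x10
Byte[7]=87: continuation. acc=(acc<<6)|0x07=0x407
Byte[8]=B3: continuation. acc=(acc<<6)|0x33=0x101F3
Completed: cp=U+101F3 (starts at byte 5)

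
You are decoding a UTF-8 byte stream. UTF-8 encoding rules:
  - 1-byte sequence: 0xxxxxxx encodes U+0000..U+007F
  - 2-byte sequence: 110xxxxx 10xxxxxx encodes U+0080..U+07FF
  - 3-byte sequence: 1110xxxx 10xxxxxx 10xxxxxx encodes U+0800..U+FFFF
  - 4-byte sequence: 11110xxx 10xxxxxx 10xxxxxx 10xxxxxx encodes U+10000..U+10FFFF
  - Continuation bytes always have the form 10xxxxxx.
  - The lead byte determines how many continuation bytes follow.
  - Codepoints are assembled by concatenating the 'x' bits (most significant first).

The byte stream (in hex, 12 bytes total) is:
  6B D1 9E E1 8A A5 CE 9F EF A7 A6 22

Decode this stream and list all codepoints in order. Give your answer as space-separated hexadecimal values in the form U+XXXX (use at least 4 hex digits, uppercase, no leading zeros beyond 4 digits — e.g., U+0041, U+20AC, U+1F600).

Byte[0]=6B: 1-byte ASCII. cp=U+006B
Byte[1]=D1: 2-byte lead, need 1 cont bytes. acc=0x11
Byte[2]=9E: continuation. acc=(acc<<6)|0x1E=0x45E
Completed: cp=U+045E (starts at byte 1)
Byte[3]=E1: 3-byte lead, need 2 cont bytes. acc=0x1
Byte[4]=8A: continuation. acc=(acc<<6)|0x0A=0x4A
Byte[5]=A5: continuation. acc=(acc<<6)|0x25=0x12A5
Completed: cp=U+12A5 (starts at byte 3)
Byte[6]=CE: 2-byte lead, need 1 cont bytes. acc=0xE
Byte[7]=9F: continuation. acc=(acc<<6)|0x1F=0x39F
Completed: cp=U+039F (starts at byte 6)
Byte[8]=EF: 3-byte lead, need 2 cont bytes. acc=0xF
Byte[9]=A7: continuation. acc=(acc<<6)|0x27=0x3E7
Byte[10]=A6: continuation. acc=(acc<<6)|0x26=0xF9E6
Completed: cp=U+F9E6 (starts at byte 8)
Byte[11]=22: 1-byte ASCII. cp=U+0022

Answer: U+006B U+045E U+12A5 U+039F U+F9E6 U+0022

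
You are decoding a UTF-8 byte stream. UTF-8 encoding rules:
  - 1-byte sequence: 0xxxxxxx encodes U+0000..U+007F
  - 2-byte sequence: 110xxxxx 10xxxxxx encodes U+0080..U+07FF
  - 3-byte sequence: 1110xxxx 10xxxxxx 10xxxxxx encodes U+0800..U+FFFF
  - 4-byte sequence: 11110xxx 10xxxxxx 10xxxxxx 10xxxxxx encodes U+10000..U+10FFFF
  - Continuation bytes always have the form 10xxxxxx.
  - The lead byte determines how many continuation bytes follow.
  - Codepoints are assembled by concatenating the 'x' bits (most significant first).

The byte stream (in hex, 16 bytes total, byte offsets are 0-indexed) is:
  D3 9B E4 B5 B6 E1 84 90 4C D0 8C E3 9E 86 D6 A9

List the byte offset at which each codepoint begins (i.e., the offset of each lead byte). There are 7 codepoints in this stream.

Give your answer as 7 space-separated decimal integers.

Answer: 0 2 5 8 9 11 14

Derivation:
Byte[0]=D3: 2-byte lead, need 1 cont bytes. acc=0x13
Byte[1]=9B: continuation. acc=(acc<<6)|0x1B=0x4DB
Completed: cp=U+04DB (starts at byte 0)
Byte[2]=E4: 3-byte lead, need 2 cont bytes. acc=0x4
Byte[3]=B5: continuation. acc=(acc<<6)|0x35=0x135
Byte[4]=B6: continuation. acc=(acc<<6)|0x36=0x4D76
Completed: cp=U+4D76 (starts at byte 2)
Byte[5]=E1: 3-byte lead, need 2 cont bytes. acc=0x1
Byte[6]=84: continuation. acc=(acc<<6)|0x04=0x44
Byte[7]=90: continuation. acc=(acc<<6)|0x10=0x1110
Completed: cp=U+1110 (starts at byte 5)
Byte[8]=4C: 1-byte ASCII. cp=U+004C
Byte[9]=D0: 2-byte lead, need 1 cont bytes. acc=0x10
Byte[10]=8C: continuation. acc=(acc<<6)|0x0C=0x40C
Completed: cp=U+040C (starts at byte 9)
Byte[11]=E3: 3-byte lead, need 2 cont bytes. acc=0x3
Byte[12]=9E: continuation. acc=(acc<<6)|0x1E=0xDE
Byte[13]=86: continuation. acc=(acc<<6)|0x06=0x3786
Completed: cp=U+3786 (starts at byte 11)
Byte[14]=D6: 2-byte lead, need 1 cont bytes. acc=0x16
Byte[15]=A9: continuation. acc=(acc<<6)|0x29=0x5A9
Completed: cp=U+05A9 (starts at byte 14)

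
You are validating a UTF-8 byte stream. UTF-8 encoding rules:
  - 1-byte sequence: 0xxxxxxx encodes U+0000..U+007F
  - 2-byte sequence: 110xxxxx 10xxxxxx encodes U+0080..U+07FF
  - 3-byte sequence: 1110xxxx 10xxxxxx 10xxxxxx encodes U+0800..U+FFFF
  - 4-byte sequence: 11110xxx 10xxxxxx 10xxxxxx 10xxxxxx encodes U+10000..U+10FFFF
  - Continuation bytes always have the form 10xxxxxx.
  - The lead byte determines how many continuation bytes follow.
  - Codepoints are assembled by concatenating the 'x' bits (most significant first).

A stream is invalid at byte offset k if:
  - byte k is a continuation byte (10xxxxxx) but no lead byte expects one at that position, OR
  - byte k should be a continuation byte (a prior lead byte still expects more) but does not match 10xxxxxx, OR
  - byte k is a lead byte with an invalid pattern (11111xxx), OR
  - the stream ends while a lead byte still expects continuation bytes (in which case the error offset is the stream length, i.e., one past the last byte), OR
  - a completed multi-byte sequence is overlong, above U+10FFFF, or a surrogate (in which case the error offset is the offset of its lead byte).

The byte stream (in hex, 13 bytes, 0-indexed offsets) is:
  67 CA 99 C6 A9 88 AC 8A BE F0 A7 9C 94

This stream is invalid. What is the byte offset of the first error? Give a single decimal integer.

Byte[0]=67: 1-byte ASCII. cp=U+0067
Byte[1]=CA: 2-byte lead, need 1 cont bytes. acc=0xA
Byte[2]=99: continuation. acc=(acc<<6)|0x19=0x299
Completed: cp=U+0299 (starts at byte 1)
Byte[3]=C6: 2-byte lead, need 1 cont bytes. acc=0x6
Byte[4]=A9: continuation. acc=(acc<<6)|0x29=0x1A9
Completed: cp=U+01A9 (starts at byte 3)
Byte[5]=88: INVALID lead byte (not 0xxx/110x/1110/11110)

Answer: 5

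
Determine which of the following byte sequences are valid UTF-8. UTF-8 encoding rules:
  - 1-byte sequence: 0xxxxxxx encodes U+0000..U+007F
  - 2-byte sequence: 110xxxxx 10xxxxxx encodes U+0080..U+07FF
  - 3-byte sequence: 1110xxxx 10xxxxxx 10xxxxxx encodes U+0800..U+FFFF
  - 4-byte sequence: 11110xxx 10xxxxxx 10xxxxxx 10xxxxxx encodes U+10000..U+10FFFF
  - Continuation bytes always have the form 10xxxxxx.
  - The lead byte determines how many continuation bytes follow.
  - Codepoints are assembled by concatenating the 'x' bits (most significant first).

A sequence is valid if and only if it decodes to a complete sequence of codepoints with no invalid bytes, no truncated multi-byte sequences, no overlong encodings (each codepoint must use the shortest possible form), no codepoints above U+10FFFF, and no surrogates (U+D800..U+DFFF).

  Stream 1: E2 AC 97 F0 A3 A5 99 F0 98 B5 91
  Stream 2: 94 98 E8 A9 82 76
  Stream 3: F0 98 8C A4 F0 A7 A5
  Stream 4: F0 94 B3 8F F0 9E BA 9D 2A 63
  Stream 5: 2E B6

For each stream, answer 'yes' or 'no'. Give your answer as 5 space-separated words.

Stream 1: decodes cleanly. VALID
Stream 2: error at byte offset 0. INVALID
Stream 3: error at byte offset 7. INVALID
Stream 4: decodes cleanly. VALID
Stream 5: error at byte offset 1. INVALID

Answer: yes no no yes no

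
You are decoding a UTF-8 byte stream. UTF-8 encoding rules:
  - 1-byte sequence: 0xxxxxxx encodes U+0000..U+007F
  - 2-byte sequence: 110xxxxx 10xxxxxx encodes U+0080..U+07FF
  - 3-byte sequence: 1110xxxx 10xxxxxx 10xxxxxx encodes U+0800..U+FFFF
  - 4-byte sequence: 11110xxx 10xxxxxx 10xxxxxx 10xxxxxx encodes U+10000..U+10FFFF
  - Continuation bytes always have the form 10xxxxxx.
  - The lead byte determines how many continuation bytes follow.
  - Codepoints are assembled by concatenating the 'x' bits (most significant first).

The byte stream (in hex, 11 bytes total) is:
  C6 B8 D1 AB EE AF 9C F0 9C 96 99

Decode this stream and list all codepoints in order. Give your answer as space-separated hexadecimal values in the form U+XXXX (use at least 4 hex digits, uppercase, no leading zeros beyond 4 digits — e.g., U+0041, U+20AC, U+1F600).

Byte[0]=C6: 2-byte lead, need 1 cont bytes. acc=0x6
Byte[1]=B8: continuation. acc=(acc<<6)|0x38=0x1B8
Completed: cp=U+01B8 (starts at byte 0)
Byte[2]=D1: 2-byte lead, need 1 cont bytes. acc=0x11
Byte[3]=AB: continuation. acc=(acc<<6)|0x2B=0x46B
Completed: cp=U+046B (starts at byte 2)
Byte[4]=EE: 3-byte lead, need 2 cont bytes. acc=0xE
Byte[5]=AF: continuation. acc=(acc<<6)|0x2F=0x3AF
Byte[6]=9C: continuation. acc=(acc<<6)|0x1C=0xEBDC
Completed: cp=U+EBDC (starts at byte 4)
Byte[7]=F0: 4-byte lead, need 3 cont bytes. acc=0x0
Byte[8]=9C: continuation. acc=(acc<<6)|0x1C=0x1C
Byte[9]=96: continuation. acc=(acc<<6)|0x16=0x716
Byte[10]=99: continuation. acc=(acc<<6)|0x19=0x1C599
Completed: cp=U+1C599 (starts at byte 7)

Answer: U+01B8 U+046B U+EBDC U+1C599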